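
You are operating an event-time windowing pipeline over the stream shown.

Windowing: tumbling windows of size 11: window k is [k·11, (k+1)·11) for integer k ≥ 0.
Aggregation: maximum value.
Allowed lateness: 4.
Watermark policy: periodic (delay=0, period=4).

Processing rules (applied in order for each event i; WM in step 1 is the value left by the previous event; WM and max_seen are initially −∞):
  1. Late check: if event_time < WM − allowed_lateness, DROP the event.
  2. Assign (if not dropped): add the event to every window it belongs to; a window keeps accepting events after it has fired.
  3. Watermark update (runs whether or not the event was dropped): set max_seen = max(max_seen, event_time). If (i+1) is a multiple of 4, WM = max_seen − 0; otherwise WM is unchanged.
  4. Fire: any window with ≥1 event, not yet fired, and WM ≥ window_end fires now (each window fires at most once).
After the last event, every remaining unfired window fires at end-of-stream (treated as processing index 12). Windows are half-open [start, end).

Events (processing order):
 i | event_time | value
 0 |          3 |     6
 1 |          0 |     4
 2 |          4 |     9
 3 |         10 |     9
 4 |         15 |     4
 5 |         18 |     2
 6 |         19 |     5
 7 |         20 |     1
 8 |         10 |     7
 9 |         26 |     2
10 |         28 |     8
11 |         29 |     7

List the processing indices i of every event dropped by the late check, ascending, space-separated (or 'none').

8

i=0 t=3 v=6: → [0,11); WM=−∞
i=1 t=0 v=4: → [0,11); WM=−∞
i=2 t=4 v=9: → [0,11); WM=−∞
i=3 t=10 v=9: → [0,11); WM=10
i=4 t=15 v=4: → [11,22); WM=10
i=5 t=18 v=2: → [11,22); WM=10
i=6 t=19 v=5: → [11,22); WM=10
i=7 t=20 v=1: → [11,22); WM=20; [0,11) fires=9
i=8 t=10 v=7: DROP (t<20-4); WM=20
i=9 t=26 v=2: → [22,33); WM=20
i=10 t=28 v=8: → [22,33); WM=20
i=11 t=29 v=7: → [22,33); WM=29; [11,22) fires=5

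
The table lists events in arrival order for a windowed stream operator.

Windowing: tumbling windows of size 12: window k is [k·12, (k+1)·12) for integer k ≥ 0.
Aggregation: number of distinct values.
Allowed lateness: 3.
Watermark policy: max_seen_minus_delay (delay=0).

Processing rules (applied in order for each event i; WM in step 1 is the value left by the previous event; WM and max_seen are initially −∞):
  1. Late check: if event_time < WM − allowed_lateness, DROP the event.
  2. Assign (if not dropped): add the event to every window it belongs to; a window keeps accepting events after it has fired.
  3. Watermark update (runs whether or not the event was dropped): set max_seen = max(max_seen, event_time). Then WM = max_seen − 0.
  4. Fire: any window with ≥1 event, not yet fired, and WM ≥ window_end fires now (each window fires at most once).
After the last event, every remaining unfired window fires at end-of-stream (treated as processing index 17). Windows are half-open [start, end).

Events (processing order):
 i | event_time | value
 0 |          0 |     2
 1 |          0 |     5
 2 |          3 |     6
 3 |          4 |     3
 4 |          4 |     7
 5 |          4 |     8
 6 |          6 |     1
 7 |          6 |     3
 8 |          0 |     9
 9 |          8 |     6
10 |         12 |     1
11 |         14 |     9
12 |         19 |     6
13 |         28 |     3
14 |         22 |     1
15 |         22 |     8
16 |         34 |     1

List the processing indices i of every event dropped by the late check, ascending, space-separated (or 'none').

i=0 t=0 v=2: → [0,12); WM=0
i=1 t=0 v=5: → [0,12); WM=0
i=2 t=3 v=6: → [0,12); WM=3
i=3 t=4 v=3: → [0,12); WM=4
i=4 t=4 v=7: → [0,12); WM=4
i=5 t=4 v=8: → [0,12); WM=4
i=6 t=6 v=1: → [0,12); WM=6
i=7 t=6 v=3: → [0,12); WM=6
i=8 t=0 v=9: DROP (t<6-3); WM=6
i=9 t=8 v=6: → [0,12); WM=8
i=10 t=12 v=1: → [12,24); WM=12; [0,12) fires=7
i=11 t=14 v=9: → [12,24); WM=14
i=12 t=19 v=6: → [12,24); WM=19
i=13 t=28 v=3: → [24,36); WM=28; [12,24) fires=3
i=14 t=22 v=1: DROP (t<28-3); WM=28
i=15 t=22 v=8: DROP (t<28-3); WM=28
i=16 t=34 v=1: → [24,36); WM=34

8 14 15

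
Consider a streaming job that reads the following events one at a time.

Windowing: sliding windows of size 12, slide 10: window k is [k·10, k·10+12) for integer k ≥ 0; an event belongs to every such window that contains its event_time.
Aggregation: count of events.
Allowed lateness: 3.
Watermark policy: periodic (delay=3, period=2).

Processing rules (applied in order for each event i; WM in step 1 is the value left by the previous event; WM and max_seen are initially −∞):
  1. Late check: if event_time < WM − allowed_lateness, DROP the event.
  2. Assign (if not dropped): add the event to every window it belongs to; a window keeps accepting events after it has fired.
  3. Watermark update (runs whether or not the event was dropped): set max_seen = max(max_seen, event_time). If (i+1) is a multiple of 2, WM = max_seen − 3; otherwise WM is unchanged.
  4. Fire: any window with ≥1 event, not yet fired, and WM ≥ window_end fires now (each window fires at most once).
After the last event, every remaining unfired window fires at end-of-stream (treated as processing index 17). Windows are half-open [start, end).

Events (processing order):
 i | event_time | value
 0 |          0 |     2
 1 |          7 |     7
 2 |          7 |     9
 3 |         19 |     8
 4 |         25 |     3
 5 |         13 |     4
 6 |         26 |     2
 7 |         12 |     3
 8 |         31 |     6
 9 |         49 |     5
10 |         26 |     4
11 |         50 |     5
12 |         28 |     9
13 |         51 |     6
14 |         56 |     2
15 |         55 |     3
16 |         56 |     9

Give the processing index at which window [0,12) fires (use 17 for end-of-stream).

3

i=0 t=0 v=2: → [0,12); WM=−∞
i=1 t=7 v=7: → [0,12); WM=4
i=2 t=7 v=9: → [0,12); WM=4
i=3 t=19 v=8: → [10,22); WM=16; [0,12) fires=3
i=4 t=25 v=3: → [20,32); WM=16
i=5 t=13 v=4: → [10,22); WM=22; [10,22) fires=2
i=6 t=26 v=2: → [20,32); WM=22
i=7 t=12 v=3: DROP (t<22-3); WM=23
i=8 t=31 v=6: → [30,42),[20,32); WM=23
i=9 t=49 v=5: → [40,52); WM=46; [20,32) fires=3 [30,42) fires=1
i=10 t=26 v=4: DROP (t<46-3); WM=46
i=11 t=50 v=5: → [50,62),[40,52); WM=47
i=12 t=28 v=9: DROP (t<47-3); WM=47
i=13 t=51 v=6: → [50,62),[40,52); WM=48
i=14 t=56 v=2: → [50,62); WM=48
i=15 t=55 v=3: → [50,62); WM=53; [40,52) fires=3
i=16 t=56 v=9: → [50,62); WM=53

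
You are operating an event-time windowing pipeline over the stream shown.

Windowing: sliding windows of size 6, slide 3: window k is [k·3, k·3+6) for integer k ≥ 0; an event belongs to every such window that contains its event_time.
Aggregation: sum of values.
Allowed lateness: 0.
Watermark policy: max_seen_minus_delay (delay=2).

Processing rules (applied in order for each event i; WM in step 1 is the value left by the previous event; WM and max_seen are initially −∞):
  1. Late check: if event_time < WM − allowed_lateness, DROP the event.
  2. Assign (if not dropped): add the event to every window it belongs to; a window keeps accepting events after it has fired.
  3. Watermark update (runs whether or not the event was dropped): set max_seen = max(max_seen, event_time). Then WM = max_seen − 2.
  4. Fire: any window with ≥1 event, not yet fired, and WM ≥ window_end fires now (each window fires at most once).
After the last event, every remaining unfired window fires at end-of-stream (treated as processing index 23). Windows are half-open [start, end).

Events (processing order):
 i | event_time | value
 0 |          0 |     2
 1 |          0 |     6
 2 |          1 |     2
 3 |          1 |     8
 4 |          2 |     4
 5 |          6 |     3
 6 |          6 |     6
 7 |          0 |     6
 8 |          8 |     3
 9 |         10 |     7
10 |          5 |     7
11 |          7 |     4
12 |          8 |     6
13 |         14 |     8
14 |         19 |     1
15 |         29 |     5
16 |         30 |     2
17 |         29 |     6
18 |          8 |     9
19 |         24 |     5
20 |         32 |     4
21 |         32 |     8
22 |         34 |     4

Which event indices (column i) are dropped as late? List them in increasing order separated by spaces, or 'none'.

7 10 11 18 19

i=0 t=0 v=2: → [0,6); WM=-2
i=1 t=0 v=6: → [0,6); WM=-2
i=2 t=1 v=2: → [0,6); WM=-1
i=3 t=1 v=8: → [0,6); WM=-1
i=4 t=2 v=4: → [0,6); WM=0
i=5 t=6 v=3: → [6,12),[3,9); WM=4
i=6 t=6 v=6: → [6,12),[3,9); WM=4
i=7 t=0 v=6: DROP (t<4-0); WM=4
i=8 t=8 v=3: → [6,12),[3,9); WM=6; [0,6) fires=22
i=9 t=10 v=7: → [9,15),[6,12); WM=8
i=10 t=5 v=7: DROP (t<8-0); WM=8
i=11 t=7 v=4: DROP (t<8-0); WM=8
i=12 t=8 v=6: → [6,12),[3,9); WM=8
i=13 t=14 v=8: → [12,18),[9,15); WM=12; [3,9) fires=18 [6,12) fires=25
i=14 t=19 v=1: → [18,24),[15,21); WM=17; [9,15) fires=15
i=15 t=29 v=5: → [27,33),[24,30); WM=27; [12,18) fires=8 [15,21) fires=1 [18,24) fires=1
i=16 t=30 v=2: → [30,36),[27,33); WM=28
i=17 t=29 v=6: → [27,33),[24,30); WM=28
i=18 t=8 v=9: DROP (t<28-0); WM=28
i=19 t=24 v=5: DROP (t<28-0); WM=28
i=20 t=32 v=4: → [30,36),[27,33); WM=30; [24,30) fires=11
i=21 t=32 v=8: → [30,36),[27,33); WM=30
i=22 t=34 v=4: → [33,39),[30,36); WM=32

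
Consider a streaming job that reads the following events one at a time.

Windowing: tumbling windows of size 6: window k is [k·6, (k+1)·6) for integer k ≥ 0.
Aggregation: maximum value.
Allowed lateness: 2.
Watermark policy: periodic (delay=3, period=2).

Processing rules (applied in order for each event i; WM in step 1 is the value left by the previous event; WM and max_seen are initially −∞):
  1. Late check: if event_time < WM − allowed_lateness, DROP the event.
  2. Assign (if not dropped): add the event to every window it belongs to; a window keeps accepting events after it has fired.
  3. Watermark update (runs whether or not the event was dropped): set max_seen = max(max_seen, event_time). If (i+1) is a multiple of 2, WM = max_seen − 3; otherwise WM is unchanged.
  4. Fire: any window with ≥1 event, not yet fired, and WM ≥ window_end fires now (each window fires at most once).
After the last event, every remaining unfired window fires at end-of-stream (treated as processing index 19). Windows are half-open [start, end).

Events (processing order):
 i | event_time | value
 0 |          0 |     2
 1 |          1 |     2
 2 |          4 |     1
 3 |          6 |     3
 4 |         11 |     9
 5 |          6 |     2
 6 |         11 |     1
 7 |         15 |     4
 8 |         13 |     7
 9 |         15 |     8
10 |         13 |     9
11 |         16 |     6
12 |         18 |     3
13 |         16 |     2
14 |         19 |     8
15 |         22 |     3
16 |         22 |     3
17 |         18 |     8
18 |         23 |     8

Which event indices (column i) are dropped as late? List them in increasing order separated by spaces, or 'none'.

none

i=0 t=0 v=2: → [0,6); WM=−∞
i=1 t=1 v=2: → [0,6); WM=-2
i=2 t=4 v=1: → [0,6); WM=-2
i=3 t=6 v=3: → [6,12); WM=3
i=4 t=11 v=9: → [6,12); WM=3
i=5 t=6 v=2: → [6,12); WM=8; [0,6) fires=2
i=6 t=11 v=1: → [6,12); WM=8
i=7 t=15 v=4: → [12,18); WM=12; [6,12) fires=9
i=8 t=13 v=7: → [12,18); WM=12
i=9 t=15 v=8: → [12,18); WM=12
i=10 t=13 v=9: → [12,18); WM=12
i=11 t=16 v=6: → [12,18); WM=13
i=12 t=18 v=3: → [18,24); WM=13
i=13 t=16 v=2: → [12,18); WM=15
i=14 t=19 v=8: → [18,24); WM=15
i=15 t=22 v=3: → [18,24); WM=19; [12,18) fires=9
i=16 t=22 v=3: → [18,24); WM=19
i=17 t=18 v=8: → [18,24); WM=19
i=18 t=23 v=8: → [18,24); WM=19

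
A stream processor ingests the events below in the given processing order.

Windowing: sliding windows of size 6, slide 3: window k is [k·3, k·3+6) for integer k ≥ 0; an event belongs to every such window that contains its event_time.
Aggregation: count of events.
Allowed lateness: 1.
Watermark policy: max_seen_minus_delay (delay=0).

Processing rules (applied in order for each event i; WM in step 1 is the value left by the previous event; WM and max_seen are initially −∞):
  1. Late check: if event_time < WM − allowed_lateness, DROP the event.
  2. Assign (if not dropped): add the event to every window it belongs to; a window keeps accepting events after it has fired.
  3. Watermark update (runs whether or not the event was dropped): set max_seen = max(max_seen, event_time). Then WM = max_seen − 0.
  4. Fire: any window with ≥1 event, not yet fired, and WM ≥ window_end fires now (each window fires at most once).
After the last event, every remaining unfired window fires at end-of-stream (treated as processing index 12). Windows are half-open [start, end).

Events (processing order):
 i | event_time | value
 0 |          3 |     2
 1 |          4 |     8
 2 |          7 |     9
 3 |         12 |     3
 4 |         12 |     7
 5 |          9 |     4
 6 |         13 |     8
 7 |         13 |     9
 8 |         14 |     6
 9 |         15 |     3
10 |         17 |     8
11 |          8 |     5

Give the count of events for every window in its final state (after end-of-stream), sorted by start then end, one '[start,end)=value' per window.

i=0 t=3 v=2: → [3,9),[0,6); WM=3
i=1 t=4 v=8: → [3,9),[0,6); WM=4
i=2 t=7 v=9: → [6,12),[3,9); WM=7; [0,6) fires=2
i=3 t=12 v=3: → [12,18),[9,15); WM=12; [3,9) fires=3 [6,12) fires=1
i=4 t=12 v=7: → [12,18),[9,15); WM=12
i=5 t=9 v=4: DROP (t<12-1); WM=12
i=6 t=13 v=8: → [12,18),[9,15); WM=13
i=7 t=13 v=9: → [12,18),[9,15); WM=13
i=8 t=14 v=6: → [12,18),[9,15); WM=14
i=9 t=15 v=3: → [15,21),[12,18); WM=15; [9,15) fires=5
i=10 t=17 v=8: → [15,21),[12,18); WM=17
i=11 t=8 v=5: DROP (t<17-1); WM=17

[0,6)=2 [3,9)=3 [6,12)=1 [9,15)=5 [12,18)=7 [15,21)=2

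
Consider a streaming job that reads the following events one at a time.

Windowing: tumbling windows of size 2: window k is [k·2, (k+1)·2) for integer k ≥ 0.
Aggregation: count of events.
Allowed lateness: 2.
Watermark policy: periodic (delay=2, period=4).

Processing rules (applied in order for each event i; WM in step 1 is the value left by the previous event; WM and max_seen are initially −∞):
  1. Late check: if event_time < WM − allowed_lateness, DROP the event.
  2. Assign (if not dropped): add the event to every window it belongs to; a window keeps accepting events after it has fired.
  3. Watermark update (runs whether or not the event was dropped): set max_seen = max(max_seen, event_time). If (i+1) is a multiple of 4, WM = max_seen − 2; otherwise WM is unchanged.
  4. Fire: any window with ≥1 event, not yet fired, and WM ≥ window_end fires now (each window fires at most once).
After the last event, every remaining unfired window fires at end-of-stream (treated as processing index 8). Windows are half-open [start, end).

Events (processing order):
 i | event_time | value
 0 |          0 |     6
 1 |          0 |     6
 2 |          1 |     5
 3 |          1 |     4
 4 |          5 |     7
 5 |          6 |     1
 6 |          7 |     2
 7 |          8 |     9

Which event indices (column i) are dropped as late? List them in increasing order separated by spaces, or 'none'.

i=0 t=0 v=6: → [0,2); WM=−∞
i=1 t=0 v=6: → [0,2); WM=−∞
i=2 t=1 v=5: → [0,2); WM=−∞
i=3 t=1 v=4: → [0,2); WM=-1
i=4 t=5 v=7: → [4,6); WM=-1
i=5 t=6 v=1: → [6,8); WM=-1
i=6 t=7 v=2: → [6,8); WM=-1
i=7 t=8 v=9: → [8,10); WM=6; [0,2) fires=4 [4,6) fires=1

none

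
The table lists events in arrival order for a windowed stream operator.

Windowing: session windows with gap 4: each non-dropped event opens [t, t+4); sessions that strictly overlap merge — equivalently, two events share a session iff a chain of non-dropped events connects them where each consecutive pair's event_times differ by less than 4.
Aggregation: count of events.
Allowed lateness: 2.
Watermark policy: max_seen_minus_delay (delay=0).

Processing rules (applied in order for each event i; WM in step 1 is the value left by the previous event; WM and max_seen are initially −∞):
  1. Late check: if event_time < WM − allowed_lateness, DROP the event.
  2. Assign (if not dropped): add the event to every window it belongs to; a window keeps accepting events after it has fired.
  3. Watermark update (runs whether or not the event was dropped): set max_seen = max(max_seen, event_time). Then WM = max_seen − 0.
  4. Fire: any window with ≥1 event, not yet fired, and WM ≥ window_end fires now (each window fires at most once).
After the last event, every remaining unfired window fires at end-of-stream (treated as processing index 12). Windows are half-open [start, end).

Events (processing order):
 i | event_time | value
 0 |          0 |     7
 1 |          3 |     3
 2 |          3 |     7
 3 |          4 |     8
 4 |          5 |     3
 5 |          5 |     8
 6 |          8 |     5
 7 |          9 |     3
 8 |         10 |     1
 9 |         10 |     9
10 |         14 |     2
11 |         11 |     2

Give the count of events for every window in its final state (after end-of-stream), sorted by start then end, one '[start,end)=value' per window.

[0,14)=10 [14,18)=1

i=0 t=0 v=7: → [0,4); WM=0
i=1 t=3 v=3: → [0,7); WM=3
i=2 t=3 v=7: → [0,7); WM=3
i=3 t=4 v=8: → [0,8); WM=4
i=4 t=5 v=3: → [0,9); WM=5
i=5 t=5 v=8: → [0,9); WM=5
i=6 t=8 v=5: → [0,12); WM=8
i=7 t=9 v=3: → [0,13); WM=9
i=8 t=10 v=1: → [0,14); WM=10
i=9 t=10 v=9: → [0,14); WM=10
i=10 t=14 v=2: → [14,18); WM=14
i=11 t=11 v=2: DROP (t<14-2); WM=14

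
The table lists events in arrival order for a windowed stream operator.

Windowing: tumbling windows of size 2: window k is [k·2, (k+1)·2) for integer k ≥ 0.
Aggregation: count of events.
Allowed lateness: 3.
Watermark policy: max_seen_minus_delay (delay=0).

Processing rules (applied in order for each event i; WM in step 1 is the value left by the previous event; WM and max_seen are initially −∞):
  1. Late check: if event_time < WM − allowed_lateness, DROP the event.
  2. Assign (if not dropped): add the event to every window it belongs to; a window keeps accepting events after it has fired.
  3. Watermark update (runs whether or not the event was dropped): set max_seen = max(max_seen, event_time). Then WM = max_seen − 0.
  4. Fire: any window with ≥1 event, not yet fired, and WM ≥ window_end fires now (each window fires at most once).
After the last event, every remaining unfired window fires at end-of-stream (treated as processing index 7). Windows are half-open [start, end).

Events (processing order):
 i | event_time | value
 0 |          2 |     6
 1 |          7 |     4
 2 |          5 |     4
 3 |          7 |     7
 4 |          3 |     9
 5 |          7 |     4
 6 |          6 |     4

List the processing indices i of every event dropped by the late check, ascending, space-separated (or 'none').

4

i=0 t=2 v=6: → [2,4); WM=2
i=1 t=7 v=4: → [6,8); WM=7; [2,4) fires=1
i=2 t=5 v=4: → [4,6); WM=7; [4,6) fires=1
i=3 t=7 v=7: → [6,8); WM=7
i=4 t=3 v=9: DROP (t<7-3); WM=7
i=5 t=7 v=4: → [6,8); WM=7
i=6 t=6 v=4: → [6,8); WM=7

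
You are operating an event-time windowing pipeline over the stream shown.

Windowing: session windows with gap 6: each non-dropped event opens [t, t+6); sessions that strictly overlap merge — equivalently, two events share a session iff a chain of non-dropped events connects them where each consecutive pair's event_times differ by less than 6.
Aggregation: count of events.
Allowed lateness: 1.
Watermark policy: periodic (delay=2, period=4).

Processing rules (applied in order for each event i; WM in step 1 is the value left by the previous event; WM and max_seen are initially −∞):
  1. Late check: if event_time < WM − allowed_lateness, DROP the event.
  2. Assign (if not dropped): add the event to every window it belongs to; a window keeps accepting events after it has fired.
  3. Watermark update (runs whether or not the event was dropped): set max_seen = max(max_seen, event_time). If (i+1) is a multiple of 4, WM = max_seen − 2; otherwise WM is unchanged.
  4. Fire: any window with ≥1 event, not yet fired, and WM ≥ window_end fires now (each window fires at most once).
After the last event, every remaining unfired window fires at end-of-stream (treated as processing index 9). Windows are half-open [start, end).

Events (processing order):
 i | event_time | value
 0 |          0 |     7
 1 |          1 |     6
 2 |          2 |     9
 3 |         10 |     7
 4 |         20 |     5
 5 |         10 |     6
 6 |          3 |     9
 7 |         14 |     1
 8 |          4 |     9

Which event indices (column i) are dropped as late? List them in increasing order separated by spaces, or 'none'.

6 8

i=0 t=0 v=7: → [0,6); WM=−∞
i=1 t=1 v=6: → [0,7); WM=−∞
i=2 t=2 v=9: → [0,8); WM=−∞
i=3 t=10 v=7: → [10,16); WM=8
i=4 t=20 v=5: → [20,26); WM=8
i=5 t=10 v=6: → [10,16); WM=8
i=6 t=3 v=9: DROP (t<8-1); WM=8
i=7 t=14 v=1: → [10,20); WM=18
i=8 t=4 v=9: DROP (t<18-1); WM=18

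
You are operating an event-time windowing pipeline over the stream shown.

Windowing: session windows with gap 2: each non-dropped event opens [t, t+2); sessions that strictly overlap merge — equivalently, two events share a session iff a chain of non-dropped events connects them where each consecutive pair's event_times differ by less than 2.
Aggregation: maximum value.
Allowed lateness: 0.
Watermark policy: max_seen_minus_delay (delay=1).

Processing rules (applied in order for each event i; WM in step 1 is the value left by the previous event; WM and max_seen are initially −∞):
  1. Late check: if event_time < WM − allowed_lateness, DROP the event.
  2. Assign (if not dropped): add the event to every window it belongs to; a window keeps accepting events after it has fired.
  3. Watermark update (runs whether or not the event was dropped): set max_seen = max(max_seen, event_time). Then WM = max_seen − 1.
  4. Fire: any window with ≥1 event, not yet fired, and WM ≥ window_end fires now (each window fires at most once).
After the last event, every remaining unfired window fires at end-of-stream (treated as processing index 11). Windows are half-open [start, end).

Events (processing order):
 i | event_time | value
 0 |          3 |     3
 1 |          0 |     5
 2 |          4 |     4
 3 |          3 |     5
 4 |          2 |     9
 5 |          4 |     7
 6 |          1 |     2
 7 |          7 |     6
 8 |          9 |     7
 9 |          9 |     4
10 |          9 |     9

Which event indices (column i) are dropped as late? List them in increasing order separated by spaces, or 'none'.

i=0 t=3 v=3: → [3,5); WM=2
i=1 t=0 v=5: DROP (t<2-0); WM=2
i=2 t=4 v=4: → [3,6); WM=3
i=3 t=3 v=5: → [3,6); WM=3
i=4 t=2 v=9: DROP (t<3-0); WM=3
i=5 t=4 v=7: → [3,6); WM=3
i=6 t=1 v=2: DROP (t<3-0); WM=3
i=7 t=7 v=6: → [7,9); WM=6
i=8 t=9 v=7: → [9,11); WM=8
i=9 t=9 v=4: → [9,11); WM=8
i=10 t=9 v=9: → [9,11); WM=8

1 4 6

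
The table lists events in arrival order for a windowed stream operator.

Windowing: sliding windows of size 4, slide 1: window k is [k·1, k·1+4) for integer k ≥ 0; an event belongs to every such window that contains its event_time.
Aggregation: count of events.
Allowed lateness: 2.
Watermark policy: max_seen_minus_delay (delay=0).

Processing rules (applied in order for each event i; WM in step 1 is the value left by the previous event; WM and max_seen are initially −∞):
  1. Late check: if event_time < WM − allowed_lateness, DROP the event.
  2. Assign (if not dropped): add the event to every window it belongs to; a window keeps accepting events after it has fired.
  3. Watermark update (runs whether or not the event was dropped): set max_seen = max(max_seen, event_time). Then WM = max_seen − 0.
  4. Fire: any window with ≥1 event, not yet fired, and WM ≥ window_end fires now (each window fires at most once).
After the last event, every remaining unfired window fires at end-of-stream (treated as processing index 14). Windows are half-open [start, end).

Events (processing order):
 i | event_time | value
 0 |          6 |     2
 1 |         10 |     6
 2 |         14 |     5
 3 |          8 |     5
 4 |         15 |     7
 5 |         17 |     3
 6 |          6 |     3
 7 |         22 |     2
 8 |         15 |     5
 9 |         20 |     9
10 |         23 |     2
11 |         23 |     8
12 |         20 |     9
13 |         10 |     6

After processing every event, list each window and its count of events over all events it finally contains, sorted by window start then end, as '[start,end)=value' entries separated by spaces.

i=0 t=6 v=2: → [6,10),[5,9),[4,8),[3,7); WM=6
i=1 t=10 v=6: → [10,14),[9,13),[8,12),[7,11); WM=10; [3,7) fires=1 [4,8) fires=1 [5,9) fires=1 [6,10) fires=1
i=2 t=14 v=5: → [14,18),[13,17),[12,16),[11,15); WM=14; [7,11) fires=1 [8,12) fires=1 [9,13) fires=1 [10,14) fires=1
i=3 t=8 v=5: DROP (t<14-2); WM=14
i=4 t=15 v=7: → [15,19),[14,18),[13,17),[12,16); WM=15; [11,15) fires=1
i=5 t=17 v=3: → [17,21),[16,20),[15,19),[14,18); WM=17; [12,16) fires=2 [13,17) fires=2
i=6 t=6 v=3: DROP (t<17-2); WM=17
i=7 t=22 v=2: → [22,26),[21,25),[20,24),[19,23); WM=22; [14,18) fires=3 [15,19) fires=2 [16,20) fires=1 [17,21) fires=1
i=8 t=15 v=5: DROP (t<22-2); WM=22
i=9 t=20 v=9: → [20,24),[19,23),[18,22),[17,21); WM=22; [18,22) fires=1
i=10 t=23 v=2: → [23,27),[22,26),[21,25),[20,24); WM=23; [19,23) fires=2
i=11 t=23 v=8: → [23,27),[22,26),[21,25),[20,24); WM=23
i=12 t=20 v=9: DROP (t<23-2); WM=23
i=13 t=10 v=6: DROP (t<23-2); WM=23

[3,7)=1 [4,8)=1 [5,9)=1 [6,10)=1 [7,11)=1 [8,12)=1 [9,13)=1 [10,14)=1 [11,15)=1 [12,16)=2 [13,17)=2 [14,18)=3 [15,19)=2 [16,20)=1 [17,21)=2 [18,22)=1 [19,23)=2 [20,24)=4 [21,25)=3 [22,26)=3 [23,27)=2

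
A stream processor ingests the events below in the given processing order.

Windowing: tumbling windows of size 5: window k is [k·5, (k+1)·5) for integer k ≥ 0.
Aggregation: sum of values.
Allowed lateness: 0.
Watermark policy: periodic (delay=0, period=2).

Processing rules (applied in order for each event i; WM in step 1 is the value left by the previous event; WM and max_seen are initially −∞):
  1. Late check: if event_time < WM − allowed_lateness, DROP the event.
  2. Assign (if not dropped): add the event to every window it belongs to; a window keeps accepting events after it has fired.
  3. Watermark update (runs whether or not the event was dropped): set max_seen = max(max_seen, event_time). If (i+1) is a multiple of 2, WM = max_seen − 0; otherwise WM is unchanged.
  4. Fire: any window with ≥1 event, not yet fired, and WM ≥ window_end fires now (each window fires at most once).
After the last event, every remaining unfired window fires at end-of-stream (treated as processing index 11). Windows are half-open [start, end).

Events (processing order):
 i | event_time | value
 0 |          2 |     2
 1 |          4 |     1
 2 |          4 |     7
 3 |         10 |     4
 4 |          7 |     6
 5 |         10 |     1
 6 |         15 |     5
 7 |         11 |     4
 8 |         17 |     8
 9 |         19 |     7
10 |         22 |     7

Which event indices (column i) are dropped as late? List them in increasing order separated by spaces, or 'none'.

4

i=0 t=2 v=2: → [0,5); WM=−∞
i=1 t=4 v=1: → [0,5); WM=4
i=2 t=4 v=7: → [0,5); WM=4
i=3 t=10 v=4: → [10,15); WM=10; [0,5) fires=10
i=4 t=7 v=6: DROP (t<10-0); WM=10
i=5 t=10 v=1: → [10,15); WM=10
i=6 t=15 v=5: → [15,20); WM=10
i=7 t=11 v=4: → [10,15); WM=15; [10,15) fires=9
i=8 t=17 v=8: → [15,20); WM=15
i=9 t=19 v=7: → [15,20); WM=19
i=10 t=22 v=7: → [20,25); WM=19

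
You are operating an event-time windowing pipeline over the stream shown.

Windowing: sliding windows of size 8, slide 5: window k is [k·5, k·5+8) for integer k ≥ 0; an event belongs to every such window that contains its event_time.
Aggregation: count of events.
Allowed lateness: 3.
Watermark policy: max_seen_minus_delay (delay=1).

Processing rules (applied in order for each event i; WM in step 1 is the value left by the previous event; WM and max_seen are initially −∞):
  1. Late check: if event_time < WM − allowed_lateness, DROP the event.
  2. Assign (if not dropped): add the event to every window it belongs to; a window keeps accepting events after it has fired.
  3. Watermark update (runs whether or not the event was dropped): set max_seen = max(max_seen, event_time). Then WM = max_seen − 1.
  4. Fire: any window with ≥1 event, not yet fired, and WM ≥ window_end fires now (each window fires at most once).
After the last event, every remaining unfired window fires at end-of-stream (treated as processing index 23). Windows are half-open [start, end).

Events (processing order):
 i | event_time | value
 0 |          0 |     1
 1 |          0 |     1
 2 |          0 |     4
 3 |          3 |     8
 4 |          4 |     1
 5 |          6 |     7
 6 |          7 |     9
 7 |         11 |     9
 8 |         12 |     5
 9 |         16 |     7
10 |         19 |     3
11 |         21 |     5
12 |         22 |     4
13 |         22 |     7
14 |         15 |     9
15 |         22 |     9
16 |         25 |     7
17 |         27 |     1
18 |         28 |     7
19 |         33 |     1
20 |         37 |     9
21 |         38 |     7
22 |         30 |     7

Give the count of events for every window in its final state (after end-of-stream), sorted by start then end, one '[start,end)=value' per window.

i=0 t=0 v=1: → [0,8); WM=-1
i=1 t=0 v=1: → [0,8); WM=-1
i=2 t=0 v=4: → [0,8); WM=-1
i=3 t=3 v=8: → [0,8); WM=2
i=4 t=4 v=1: → [0,8); WM=3
i=5 t=6 v=7: → [5,13),[0,8); WM=5
i=6 t=7 v=9: → [5,13),[0,8); WM=6
i=7 t=11 v=9: → [10,18),[5,13); WM=10; [0,8) fires=7
i=8 t=12 v=5: → [10,18),[5,13); WM=11
i=9 t=16 v=7: → [15,23),[10,18); WM=15; [5,13) fires=4
i=10 t=19 v=3: → [15,23); WM=18; [10,18) fires=3
i=11 t=21 v=5: → [20,28),[15,23); WM=20
i=12 t=22 v=4: → [20,28),[15,23); WM=21
i=13 t=22 v=7: → [20,28),[15,23); WM=21
i=14 t=15 v=9: DROP (t<21-3); WM=21
i=15 t=22 v=9: → [20,28),[15,23); WM=21
i=16 t=25 v=7: → [25,33),[20,28); WM=24; [15,23) fires=6
i=17 t=27 v=1: → [25,33),[20,28); WM=26
i=18 t=28 v=7: → [25,33); WM=27
i=19 t=33 v=1: → [30,38); WM=32; [20,28) fires=6
i=20 t=37 v=9: → [35,43),[30,38); WM=36; [25,33) fires=3
i=21 t=38 v=7: → [35,43); WM=37
i=22 t=30 v=7: DROP (t<37-3); WM=37

[0,8)=7 [5,13)=4 [10,18)=3 [15,23)=6 [20,28)=6 [25,33)=3 [30,38)=2 [35,43)=2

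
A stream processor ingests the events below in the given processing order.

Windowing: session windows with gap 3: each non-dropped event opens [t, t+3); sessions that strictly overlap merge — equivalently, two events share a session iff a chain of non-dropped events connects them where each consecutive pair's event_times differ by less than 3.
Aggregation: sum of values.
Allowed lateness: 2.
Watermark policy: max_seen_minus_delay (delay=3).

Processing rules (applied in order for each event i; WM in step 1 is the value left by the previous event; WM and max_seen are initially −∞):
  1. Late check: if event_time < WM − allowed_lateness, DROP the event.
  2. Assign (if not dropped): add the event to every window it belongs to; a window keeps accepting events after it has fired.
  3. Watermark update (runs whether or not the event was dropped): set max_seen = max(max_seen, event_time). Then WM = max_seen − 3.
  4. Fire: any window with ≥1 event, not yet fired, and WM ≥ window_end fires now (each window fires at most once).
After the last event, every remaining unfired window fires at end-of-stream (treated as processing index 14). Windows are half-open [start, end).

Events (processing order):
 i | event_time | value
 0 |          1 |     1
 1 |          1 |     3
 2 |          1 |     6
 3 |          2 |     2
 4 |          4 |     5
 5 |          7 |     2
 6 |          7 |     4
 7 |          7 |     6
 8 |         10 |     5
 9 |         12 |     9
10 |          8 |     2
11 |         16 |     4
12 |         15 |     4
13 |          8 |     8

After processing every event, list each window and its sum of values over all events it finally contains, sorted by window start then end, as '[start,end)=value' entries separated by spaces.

[1,7)=17 [7,15)=28 [15,19)=8

i=0 t=1 v=1: → [1,4); WM=-2
i=1 t=1 v=3: → [1,4); WM=-2
i=2 t=1 v=6: → [1,4); WM=-2
i=3 t=2 v=2: → [1,5); WM=-1
i=4 t=4 v=5: → [1,7); WM=1
i=5 t=7 v=2: → [7,10); WM=4
i=6 t=7 v=4: → [7,10); WM=4
i=7 t=7 v=6: → [7,10); WM=4
i=8 t=10 v=5: → [10,13); WM=7
i=9 t=12 v=9: → [10,15); WM=9
i=10 t=8 v=2: → [7,15); WM=9
i=11 t=16 v=4: → [16,19); WM=13
i=12 t=15 v=4: → [15,19); WM=13
i=13 t=8 v=8: DROP (t<13-2); WM=13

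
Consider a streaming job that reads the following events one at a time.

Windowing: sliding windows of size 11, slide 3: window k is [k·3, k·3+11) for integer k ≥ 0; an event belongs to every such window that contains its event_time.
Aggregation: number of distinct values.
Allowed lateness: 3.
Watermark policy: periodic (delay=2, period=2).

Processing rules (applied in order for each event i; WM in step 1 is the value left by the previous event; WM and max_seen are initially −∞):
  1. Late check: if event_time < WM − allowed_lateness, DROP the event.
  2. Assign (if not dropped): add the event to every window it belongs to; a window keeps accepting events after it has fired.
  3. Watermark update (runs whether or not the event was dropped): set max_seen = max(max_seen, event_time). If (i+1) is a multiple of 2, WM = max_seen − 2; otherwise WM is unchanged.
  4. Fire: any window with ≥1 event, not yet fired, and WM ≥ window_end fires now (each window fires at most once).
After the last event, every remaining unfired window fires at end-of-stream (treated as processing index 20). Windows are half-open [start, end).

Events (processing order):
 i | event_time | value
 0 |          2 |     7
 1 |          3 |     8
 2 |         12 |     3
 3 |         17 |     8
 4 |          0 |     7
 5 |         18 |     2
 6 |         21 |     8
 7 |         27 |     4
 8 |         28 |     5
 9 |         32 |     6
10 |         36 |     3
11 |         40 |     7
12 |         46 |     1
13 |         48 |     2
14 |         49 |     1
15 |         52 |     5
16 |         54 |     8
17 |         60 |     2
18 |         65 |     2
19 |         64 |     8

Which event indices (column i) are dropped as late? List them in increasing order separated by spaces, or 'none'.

4

i=0 t=2 v=7: → [0,11); WM=−∞
i=1 t=3 v=8: → [3,14),[0,11); WM=1
i=2 t=12 v=3: → [12,23),[9,20),[6,17),[3,14); WM=1
i=3 t=17 v=8: → [15,26),[12,23),[9,20); WM=15; [0,11) fires=2 [3,14) fires=2
i=4 t=0 v=7: DROP (t<15-3); WM=15
i=5 t=18 v=2: → [18,29),[15,26),[12,23),[9,20); WM=16
i=6 t=21 v=8: → [21,32),[18,29),[15,26),[12,23); WM=16
i=7 t=27 v=4: → [27,38),[24,35),[21,32),[18,29); WM=25; [6,17) fires=1 [9,20) fires=3 [12,23) fires=3
i=8 t=28 v=5: → [27,38),[24,35),[21,32),[18,29); WM=25
i=9 t=32 v=6: → [30,41),[27,38),[24,35); WM=30; [15,26) fires=2 [18,29) fires=4
i=10 t=36 v=3: → [36,47),[33,44),[30,41),[27,38); WM=30
i=11 t=40 v=7: → [39,50),[36,47),[33,44),[30,41); WM=38; [21,32) fires=3 [24,35) fires=3 [27,38) fires=4
i=12 t=46 v=1: → [45,56),[42,53),[39,50),[36,47); WM=38
i=13 t=48 v=2: → [48,59),[45,56),[42,53),[39,50); WM=46; [30,41) fires=3 [33,44) fires=2
i=14 t=49 v=1: → [48,59),[45,56),[42,53),[39,50); WM=46
i=15 t=52 v=5: → [51,62),[48,59),[45,56),[42,53); WM=50; [36,47) fires=3 [39,50) fires=3
i=16 t=54 v=8: → [54,65),[51,62),[48,59),[45,56); WM=50
i=17 t=60 v=2: → [60,71),[57,68),[54,65),[51,62); WM=58; [42,53) fires=3 [45,56) fires=4
i=18 t=65 v=2: → [63,74),[60,71),[57,68); WM=58
i=19 t=64 v=8: → [63,74),[60,71),[57,68),[54,65); WM=63; [48,59) fires=4 [51,62) fires=3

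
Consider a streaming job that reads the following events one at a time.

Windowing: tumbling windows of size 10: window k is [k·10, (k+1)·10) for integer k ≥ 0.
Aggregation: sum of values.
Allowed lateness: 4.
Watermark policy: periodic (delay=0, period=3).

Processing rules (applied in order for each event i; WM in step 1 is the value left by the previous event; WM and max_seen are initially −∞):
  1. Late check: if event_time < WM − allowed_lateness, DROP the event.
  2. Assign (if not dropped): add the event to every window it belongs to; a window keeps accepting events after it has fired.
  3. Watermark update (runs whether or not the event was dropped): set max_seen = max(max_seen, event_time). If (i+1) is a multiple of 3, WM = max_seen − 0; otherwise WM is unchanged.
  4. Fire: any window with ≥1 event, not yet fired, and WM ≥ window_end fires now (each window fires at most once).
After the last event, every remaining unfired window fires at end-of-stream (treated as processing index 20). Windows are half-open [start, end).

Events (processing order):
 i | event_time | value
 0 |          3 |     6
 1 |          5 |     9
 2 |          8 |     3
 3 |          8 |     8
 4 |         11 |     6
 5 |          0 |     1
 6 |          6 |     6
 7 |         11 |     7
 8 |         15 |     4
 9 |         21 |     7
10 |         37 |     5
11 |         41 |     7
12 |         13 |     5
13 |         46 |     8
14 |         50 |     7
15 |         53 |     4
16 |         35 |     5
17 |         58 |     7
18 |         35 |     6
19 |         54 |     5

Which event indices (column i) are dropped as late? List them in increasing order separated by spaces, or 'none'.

i=0 t=3 v=6: → [0,10); WM=−∞
i=1 t=5 v=9: → [0,10); WM=−∞
i=2 t=8 v=3: → [0,10); WM=8
i=3 t=8 v=8: → [0,10); WM=8
i=4 t=11 v=6: → [10,20); WM=8
i=5 t=0 v=1: DROP (t<8-4); WM=11; [0,10) fires=26
i=6 t=6 v=6: DROP (t<11-4); WM=11
i=7 t=11 v=7: → [10,20); WM=11
i=8 t=15 v=4: → [10,20); WM=15
i=9 t=21 v=7: → [20,30); WM=15
i=10 t=37 v=5: → [30,40); WM=15
i=11 t=41 v=7: → [40,50); WM=41; [10,20) fires=17 [20,30) fires=7 [30,40) fires=5
i=12 t=13 v=5: DROP (t<41-4); WM=41
i=13 t=46 v=8: → [40,50); WM=41
i=14 t=50 v=7: → [50,60); WM=50; [40,50) fires=15
i=15 t=53 v=4: → [50,60); WM=50
i=16 t=35 v=5: DROP (t<50-4); WM=50
i=17 t=58 v=7: → [50,60); WM=58
i=18 t=35 v=6: DROP (t<58-4); WM=58
i=19 t=54 v=5: → [50,60); WM=58

5 6 12 16 18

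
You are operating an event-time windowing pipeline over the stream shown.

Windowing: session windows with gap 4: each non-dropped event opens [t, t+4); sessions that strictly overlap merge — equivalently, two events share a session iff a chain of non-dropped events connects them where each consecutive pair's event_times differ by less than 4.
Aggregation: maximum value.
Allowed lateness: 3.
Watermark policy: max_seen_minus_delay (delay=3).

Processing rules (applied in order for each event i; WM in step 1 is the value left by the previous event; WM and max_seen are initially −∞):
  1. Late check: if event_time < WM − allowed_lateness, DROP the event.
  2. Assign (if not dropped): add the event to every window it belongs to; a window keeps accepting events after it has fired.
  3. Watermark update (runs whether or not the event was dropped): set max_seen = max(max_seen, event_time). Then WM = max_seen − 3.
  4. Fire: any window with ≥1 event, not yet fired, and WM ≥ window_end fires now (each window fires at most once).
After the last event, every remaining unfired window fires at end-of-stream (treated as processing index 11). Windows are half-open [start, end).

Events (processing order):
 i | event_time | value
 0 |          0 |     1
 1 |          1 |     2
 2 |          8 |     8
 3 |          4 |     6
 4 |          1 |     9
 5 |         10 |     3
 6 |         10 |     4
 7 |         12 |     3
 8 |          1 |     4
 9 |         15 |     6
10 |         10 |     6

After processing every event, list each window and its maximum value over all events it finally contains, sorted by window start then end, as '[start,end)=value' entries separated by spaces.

[0,8)=6 [8,19)=8

i=0 t=0 v=1: → [0,4); WM=-3
i=1 t=1 v=2: → [0,5); WM=-2
i=2 t=8 v=8: → [8,12); WM=5
i=3 t=4 v=6: → [0,8); WM=5
i=4 t=1 v=9: DROP (t<5-3); WM=5
i=5 t=10 v=3: → [8,14); WM=7
i=6 t=10 v=4: → [8,14); WM=7
i=7 t=12 v=3: → [8,16); WM=9
i=8 t=1 v=4: DROP (t<9-3); WM=9
i=9 t=15 v=6: → [8,19); WM=12
i=10 t=10 v=6: → [8,19); WM=12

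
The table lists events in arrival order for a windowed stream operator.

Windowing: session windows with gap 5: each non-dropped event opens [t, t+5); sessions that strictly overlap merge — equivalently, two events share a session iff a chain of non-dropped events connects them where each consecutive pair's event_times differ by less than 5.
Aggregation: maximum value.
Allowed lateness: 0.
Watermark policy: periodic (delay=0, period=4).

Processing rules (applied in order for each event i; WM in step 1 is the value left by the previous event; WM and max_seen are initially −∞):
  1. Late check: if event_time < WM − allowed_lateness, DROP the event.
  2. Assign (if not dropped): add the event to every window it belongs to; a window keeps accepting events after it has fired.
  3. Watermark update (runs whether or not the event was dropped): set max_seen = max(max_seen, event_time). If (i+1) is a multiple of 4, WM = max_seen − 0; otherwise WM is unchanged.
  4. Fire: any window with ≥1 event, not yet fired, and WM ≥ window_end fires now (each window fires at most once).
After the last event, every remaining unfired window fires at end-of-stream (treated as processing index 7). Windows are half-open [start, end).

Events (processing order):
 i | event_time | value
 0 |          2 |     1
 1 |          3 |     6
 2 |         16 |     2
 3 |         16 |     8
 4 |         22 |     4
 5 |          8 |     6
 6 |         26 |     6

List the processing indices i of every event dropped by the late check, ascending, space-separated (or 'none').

i=0 t=2 v=1: → [2,7); WM=−∞
i=1 t=3 v=6: → [2,8); WM=−∞
i=2 t=16 v=2: → [16,21); WM=−∞
i=3 t=16 v=8: → [16,21); WM=16
i=4 t=22 v=4: → [22,27); WM=16
i=5 t=8 v=6: DROP (t<16-0); WM=16
i=6 t=26 v=6: → [22,31); WM=16

5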